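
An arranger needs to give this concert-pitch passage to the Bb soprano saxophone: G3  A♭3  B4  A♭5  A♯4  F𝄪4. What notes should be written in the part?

A3 Bb3 C#5 Bb5 B#4 G##4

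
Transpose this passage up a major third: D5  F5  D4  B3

F#5 A5 F#4 D#4

D5 becomes F#5
F5 becomes A5
D4 becomes F#4
B3 becomes D#4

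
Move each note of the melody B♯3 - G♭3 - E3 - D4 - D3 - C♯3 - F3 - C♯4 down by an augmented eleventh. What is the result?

B#3 to F#2
Gb3 to Dbb2
E3 to Bb1
D4 to Ab2
D3 to Ab1
C#3 to G1
F3 to Cb2
C#4 to G2

F#2 Dbb2 Bb1 Ab2 Ab1 G1 Cb2 G2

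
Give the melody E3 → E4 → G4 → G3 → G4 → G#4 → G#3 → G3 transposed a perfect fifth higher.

B3 B4 D5 D4 D5 D#5 D#4 D4

E3 to B3
E4 to B4
G4 to D5
G3 to D4
G4 to D5
G#4 to D#5
G#3 to D#4
G3 to D4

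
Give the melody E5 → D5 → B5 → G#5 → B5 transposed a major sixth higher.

E5 becomes C#6
D5 becomes B5
B5 becomes G#6
G#5 becomes E#6
B5 becomes G#6

C#6 B5 G#6 E#6 G#6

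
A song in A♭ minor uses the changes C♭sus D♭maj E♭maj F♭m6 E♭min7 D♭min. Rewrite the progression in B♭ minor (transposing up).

Dbsus Ebmaj Fmaj Gbm6 Fmin7 Ebmin

A♭ minor up to B♭ minor is a major second; each chord root moves by that interval while the quality stays the same.
C♭sus: root C♭ up a major second → Db, giving Dbsus.
D♭maj: root D♭ up a major second → Eb, giving Ebmaj.
E♭maj: root E♭ up a major second → F, giving Fmaj.
F♭m6: root F♭ up a major second → Gb, giving Gbm6.
E♭min7: root E♭ up a major second → F, giving Fmin7.
D♭min: root D♭ up a major second → Eb, giving Ebmin.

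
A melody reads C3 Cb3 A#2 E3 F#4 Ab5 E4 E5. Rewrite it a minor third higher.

Eb3 Ebb3 C#3 G3 A4 Cb6 G4 G5

C3: a third up reaches E, and 3 semitones makes it Eb3.
A minor third up from Cb3 gives Ebb3.
A#2: a third up reaches C, and 3 semitones makes it C#3.
E3: a third up reaches G, and 3 semitones makes it G3.
F#4: a third up reaches A, and 3 semitones makes it A4.
A minor third up from Ab5 gives Cb6.
E4: a third up reaches G, and 3 semitones makes it G4.
E5 up a minor third is G5.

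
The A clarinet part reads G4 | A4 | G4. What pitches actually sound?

The A clarinet sounds a minor third below written, so transpose each written note down a minor third.
G4 becomes E4
A4 becomes F#4
G4 becomes E4

E4 F#4 E4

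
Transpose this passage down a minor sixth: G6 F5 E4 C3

B5 A4 G#3 E2

G6 down a minor sixth is B5.
A minor sixth down from F5 gives A4.
E4 down a minor sixth is G#3.
A minor sixth down from C3 gives E2.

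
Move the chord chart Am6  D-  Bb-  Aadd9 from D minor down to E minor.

Bm6 E- C- Badd9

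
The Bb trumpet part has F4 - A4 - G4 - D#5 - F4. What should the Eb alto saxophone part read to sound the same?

C5 E5 D5 A#5 C5

First find concert pitch: the Bb trumpet sounds a major second below written, so F4 A4 G4 D#5 F4 sounds Eb4 G4 F4 C#5 Eb4.
Then write for Eb alto saxophone: it sounds a major sixth below written, so the part must be a major sixth above concert.
Eb4 → C5
G4 → E5
F4 → D5
C#5 → A#5
Eb4 → C5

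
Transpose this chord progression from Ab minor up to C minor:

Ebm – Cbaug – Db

Gm Ebaug F

Ab minor up to C minor is a major third; each chord root moves by that interval while the quality stays the same.
Ebm: root Eb up a major third → G, giving Gm.
Cbaug: root Cb up a major third → Eb, giving Ebaug.
Db: root Db up a major third → F, giving F.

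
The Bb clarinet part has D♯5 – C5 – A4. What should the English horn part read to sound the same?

G#5 F5 D5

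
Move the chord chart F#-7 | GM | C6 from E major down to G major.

E major down to G major is a major sixth; each chord root moves by that interval while the quality stays the same.
F#-7: root F# down a major sixth → A, giving A-7.
GM: root G down a major sixth → Bb, giving BbM.
C6: root C down a major sixth → Eb, giving Eb6.

A-7 BbM Eb6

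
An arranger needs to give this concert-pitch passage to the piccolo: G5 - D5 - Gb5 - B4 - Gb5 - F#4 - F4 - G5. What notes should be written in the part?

Written C4 sounds as C5 on the piccolo, so concert pitches are written a perfect octave down.
G5 becomes G4
D5 becomes D4
Gb5 becomes Gb4
B4 becomes B3
Gb5 becomes Gb4
F#4 becomes F#3
F4 becomes F3
G5 becomes G4

G4 D4 Gb4 B3 Gb4 F#3 F3 G4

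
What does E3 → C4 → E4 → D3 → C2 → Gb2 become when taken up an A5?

B#3 G#4 B#4 A#3 G#2 D3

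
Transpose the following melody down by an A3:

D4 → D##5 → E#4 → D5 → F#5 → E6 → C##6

Bbb3 B4 C4 Bbb4 Db5 Cb6 A5

An augmented third down from D4 gives Bbb3.
An augmented third down from D##5 gives B4.
E#4 down an augmented third is C4.
An augmented third down from D5 gives Bbb4.
An augmented third down from F#5 gives Db5.
An augmented third down from E6 gives Cb6.
C##6: a third down reaches A, and 5 semitones makes it A5.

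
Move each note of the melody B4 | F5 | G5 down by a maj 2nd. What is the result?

B4: a second down reaches A, and 2 semitones makes it A4.
F5 down a major second is Eb5.
G5: a second down reaches F, and 2 semitones makes it F5.

A4 Eb5 F5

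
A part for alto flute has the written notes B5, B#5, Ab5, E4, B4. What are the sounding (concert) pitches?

Written C4 on the alto flute sounds as G3, a perfect fourth lower; apply that shift to every note.
B5 becomes F#5
B#5 becomes F##5
Ab5 becomes Eb5
E4 becomes B3
B4 becomes F#4

F#5 F##5 Eb5 B3 F#4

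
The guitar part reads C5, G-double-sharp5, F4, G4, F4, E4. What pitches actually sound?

C4 G##4 F3 G3 F3 E3

The guitar sounds a perfect octave below written, so transpose each written note down a perfect octave.
C5 -> C4
G##5 -> G##4
F4 -> F3
G4 -> G3
F4 -> F3
E4 -> E3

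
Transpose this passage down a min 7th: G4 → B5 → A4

A3 C#5 B3

G4: a seventh down reaches A, and 10 semitones makes it A3.
B5: a seventh down reaches C, and 10 semitones makes it C#5.
A4: a seventh down reaches B, and 10 semitones makes it B3.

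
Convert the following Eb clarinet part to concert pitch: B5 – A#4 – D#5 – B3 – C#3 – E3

D6 C#5 F#5 D4 E3 G3

Written C4 on the Eb clarinet sounds as Eb4, a minor third higher; apply that shift to every note.
B5 → D6
A#4 → C#5
D#5 → F#5
B3 → D4
C#3 → E3
E3 → G3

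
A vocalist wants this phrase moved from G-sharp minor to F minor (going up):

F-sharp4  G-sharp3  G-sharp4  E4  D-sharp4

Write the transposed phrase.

Eb5 F4 F5 Db5 C5

From G-sharp up to F is a diminished seventh; apply that to each pitch.
F#4 → Eb5
G#3 → F4
G#4 → F5
E4 → Db5
D#4 → C5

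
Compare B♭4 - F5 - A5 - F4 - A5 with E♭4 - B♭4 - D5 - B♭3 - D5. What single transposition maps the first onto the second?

down a perfect fifth

From Bb4 to Eb4 is 5 letter names — a fifth of some quality.
Eb4 to Bb4 is 7 semitones, which makes it a perfect fifth; the second version is lower, so the direction is down.
Checking another pair — A5 → D5 — gives the same interval.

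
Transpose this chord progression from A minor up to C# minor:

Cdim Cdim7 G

Edim Edim7 B

A minor up to C# minor is a major third; each chord root moves by that interval while the quality stays the same.
Cdim: root C up a major third → E, giving Edim.
Cdim7: root C up a major third → E, giving Edim7.
G: root G up a major third → B, giving B.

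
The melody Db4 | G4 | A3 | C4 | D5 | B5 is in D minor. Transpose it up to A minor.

Ab4 D5 E4 G4 A5 F#6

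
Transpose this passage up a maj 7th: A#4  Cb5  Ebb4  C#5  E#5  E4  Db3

G##5 Bb5 Db5 B#5 D##6 D#5 C4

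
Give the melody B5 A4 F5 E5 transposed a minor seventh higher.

B5 → A6
A4 → G5
F5 → Eb6
E5 → D6

A6 G5 Eb6 D6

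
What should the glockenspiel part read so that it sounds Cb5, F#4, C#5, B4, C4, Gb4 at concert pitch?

The glockenspiel sounds a perfect fifteenth above written, so the written part must be a perfect fifteenth below concert — transpose each note down.
Cb5 becomes Cb3
F#4 becomes F#2
C#5 becomes C#3
B4 becomes B2
C4 becomes C2
Gb4 becomes Gb2

Cb3 F#2 C#3 B2 C2 Gb2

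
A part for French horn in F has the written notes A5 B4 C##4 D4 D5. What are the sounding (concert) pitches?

D5 E4 F##3 G3 G4

The French horn in F sounds a perfect fifth below written, so transpose each written note down a perfect fifth.
A5 -> D5
B4 -> E4
C##4 -> F##3
D4 -> G3
D5 -> G4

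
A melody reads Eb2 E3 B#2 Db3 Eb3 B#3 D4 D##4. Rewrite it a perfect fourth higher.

A perfect fourth up from Eb2 gives Ab2.
E3: a fourth up reaches A, and 5 semitones makes it A3.
B#2 up a perfect fourth is E#3.
Db3 up a perfect fourth is Gb3.
A perfect fourth up from Eb3 gives Ab3.
B#3: a fourth up reaches E, and 5 semitones makes it E#4.
D4: a fourth up reaches G, and 5 semitones makes it G4.
D##4: a fourth up reaches G, and 5 semitones makes it G##4.

Ab2 A3 E#3 Gb3 Ab3 E#4 G4 G##4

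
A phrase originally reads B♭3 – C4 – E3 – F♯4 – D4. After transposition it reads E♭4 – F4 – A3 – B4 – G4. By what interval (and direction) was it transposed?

up a perfect fourth

Take the first pair: Bb3 → Eb4. B to E spans 4 letter names, so the interval is some kind of fourth.
Bb3 to Eb4 is 5 semitones, which makes it a perfect fourth; the second version is higher, so the direction is up.
Checking another pair — D4 → G4 — gives the same interval.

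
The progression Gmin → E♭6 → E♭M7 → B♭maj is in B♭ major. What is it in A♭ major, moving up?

B♭ major up to A♭ major is a minor seventh; each chord root moves by that interval while the quality stays the same.
Gmin: root G up a minor seventh → F, giving Fmin.
E♭6: root E♭ up a minor seventh → Db, giving Db6.
E♭M7: root E♭ up a minor seventh → Db, giving DbM7.
B♭maj: root B♭ up a minor seventh → Ab, giving Abmaj.

Fmin Db6 DbM7 Abmaj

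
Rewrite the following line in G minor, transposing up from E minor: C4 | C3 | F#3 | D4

From E up to G is a minor third; apply that to each pitch.
C4 to Eb4
C3 to Eb3
F#3 to A3
D4 to F4

Eb4 Eb3 A3 F4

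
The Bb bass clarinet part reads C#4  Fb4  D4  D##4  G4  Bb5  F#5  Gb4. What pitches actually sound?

The Bb bass clarinet sounds a major ninth below written, so transpose each written note down a major ninth.
C#4 to B2
Fb4 to Ebb3
D4 to C3
D##4 to C##3
G4 to F3
Bb5 to Ab4
F#5 to E4
Gb4 to Fb3

B2 Ebb3 C3 C##3 F3 Ab4 E4 Fb3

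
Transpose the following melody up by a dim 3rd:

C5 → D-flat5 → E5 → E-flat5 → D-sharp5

C5 becomes Ebb5
Db5 becomes Fbb5
E5 becomes Gb5
Eb5 becomes Gbb5
D#5 becomes F5

Ebb5 Fbb5 Gb5 Gbb5 F5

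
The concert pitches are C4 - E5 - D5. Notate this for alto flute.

F4 A5 G5

Written C4 sounds as G3 on the alto flute, so concert pitches are written a perfect fourth up.
C4 becomes F4
E5 becomes A5
D5 becomes G5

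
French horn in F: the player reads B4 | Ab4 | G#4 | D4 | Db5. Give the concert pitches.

Written C4 on the French horn in F sounds as F3, a perfect fifth lower; apply that shift to every note.
B4 -> E4
Ab4 -> Db4
G#4 -> C#4
D4 -> G3
Db5 -> Gb4

E4 Db4 C#4 G3 Gb4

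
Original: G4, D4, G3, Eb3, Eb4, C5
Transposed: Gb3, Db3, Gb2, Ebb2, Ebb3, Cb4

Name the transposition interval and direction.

Take the first pair: G4 → Gb3. G to G spans 8 letter names, so the interval is some kind of octave.
Gb3 to G4 is 13 semitones, which makes it an augmented octave; the second version is lower, so the direction is down.
Checking another pair — C5 → Cb4 — gives the same interval.

down an augmented octave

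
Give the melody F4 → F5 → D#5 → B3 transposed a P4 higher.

F4 becomes Bb4
F5 becomes Bb5
D#5 becomes G#5
B3 becomes E4

Bb4 Bb5 G#5 E4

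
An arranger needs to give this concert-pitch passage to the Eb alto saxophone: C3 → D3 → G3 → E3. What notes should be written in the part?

A3 B3 E4 C#4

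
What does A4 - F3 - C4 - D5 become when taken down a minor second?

G#4 E3 B3 C#5

A4 → G#4
F3 → E3
C4 → B3
D5 → C#5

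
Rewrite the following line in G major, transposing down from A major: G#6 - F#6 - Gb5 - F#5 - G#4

F#6 E6 Fb5 E5 F#4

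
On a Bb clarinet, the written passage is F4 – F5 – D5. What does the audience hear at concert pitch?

Written C4 on the Bb clarinet sounds as Bb3, a major second lower; apply that shift to every note.
F4 → Eb4
F5 → Eb5
D5 → C5

Eb4 Eb5 C5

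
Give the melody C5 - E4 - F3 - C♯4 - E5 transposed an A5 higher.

C5 becomes G#5
E4 becomes B#4
F3 becomes C#4
C#4 becomes G##4
E5 becomes B#5

G#5 B#4 C#4 G##4 B#5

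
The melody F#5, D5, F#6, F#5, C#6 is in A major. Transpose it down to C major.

From A down to C is a major sixth; apply that to each pitch.
F#5 → A4
D5 → F4
F#6 → A5
F#5 → A4
C#6 → E5

A4 F4 A5 A4 E5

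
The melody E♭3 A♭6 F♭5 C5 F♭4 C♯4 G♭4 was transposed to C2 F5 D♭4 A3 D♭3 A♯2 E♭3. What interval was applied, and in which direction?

From Eb3 to C2 is 10 letter names — a tenth of some quality.
C2 to Eb3 is 15 semitones, which makes it a minor tenth; the second version is lower, so the direction is down.
Checking another pair — Gb4 → Eb3 — gives the same interval.

down a minor tenth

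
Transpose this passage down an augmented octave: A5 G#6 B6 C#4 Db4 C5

Ab4 G5 Bb5 C3 Dbb3 Cb4

A5 down an augmented octave is Ab4.
G#6 down an augmented octave is G5.
B6 down an augmented octave is Bb5.
C#4: an octave down reaches C, and 13 semitones makes it C3.
Db4 down an augmented octave is Dbb3.
C5: an octave down reaches C, and 13 semitones makes it Cb4.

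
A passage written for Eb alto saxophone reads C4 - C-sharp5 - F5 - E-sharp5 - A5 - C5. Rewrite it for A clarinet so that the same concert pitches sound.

First find concert pitch: the Eb alto saxophone sounds a major sixth below written, so C4 C-sharp5 F5 E-sharp5 A5 C5 sounds Eb3 E4 Ab4 G#4 C5 Eb4.
Then write for A clarinet: it sounds a minor third below written, so the part must be a minor third above concert.
Eb3 → Gb3
E4 → G4
Ab4 → Cb5
G#4 → B4
C5 → Eb5
Eb4 → Gb4

Gb3 G4 Cb5 B4 Eb5 Gb4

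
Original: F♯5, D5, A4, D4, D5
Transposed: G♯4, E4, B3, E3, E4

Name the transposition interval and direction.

down a minor seventh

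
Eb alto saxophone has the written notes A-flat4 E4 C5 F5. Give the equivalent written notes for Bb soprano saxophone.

Db4 A3 F4 Bb4

First find concert pitch: the Eb alto saxophone sounds a major sixth below written, so A-flat4 E4 C5 F5 sounds Cb4 G3 Eb4 Ab4.
Then write for Bb soprano saxophone: it sounds a major second below written, so the part must be a major second above concert.
Cb4 → Db4
G3 → A3
Eb4 → F4
Ab4 → Bb4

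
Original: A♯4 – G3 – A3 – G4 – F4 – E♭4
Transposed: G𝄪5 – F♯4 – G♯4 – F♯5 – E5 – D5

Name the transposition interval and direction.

up a major seventh

From A#4 to G##5 is 7 letter names — a seventh of some quality.
A#4 to G##5 is 11 semitones, which makes it a major seventh; the second version is higher, so the direction is up.
Checking another pair — Eb4 → D5 — gives the same interval.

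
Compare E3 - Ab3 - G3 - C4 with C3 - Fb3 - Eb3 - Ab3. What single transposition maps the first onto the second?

Take the first pair: E3 → C3. E to C spans 3 letter names, so the interval is some kind of third.
C3 to E3 is 4 semitones, which makes it a major third; the second version is lower, so the direction is down.
Checking another pair — C4 → Ab3 — gives the same interval.

down a major third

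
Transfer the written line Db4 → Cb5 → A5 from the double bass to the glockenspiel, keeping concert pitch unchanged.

Db1 Cb2 A2

First find concert pitch: the double bass sounds a perfect octave below written, so Db4 Cb5 A5 sounds Db3 Cb4 A4.
Then write for glockenspiel: it sounds a perfect fifteenth above written, so the part must be a perfect fifteenth below concert.
Db3 → Db1
Cb4 → Cb2
A4 → A2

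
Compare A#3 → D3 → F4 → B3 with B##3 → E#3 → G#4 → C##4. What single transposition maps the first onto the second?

up an augmented second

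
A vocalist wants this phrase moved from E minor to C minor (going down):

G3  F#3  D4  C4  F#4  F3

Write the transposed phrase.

Eb3 D3 Bb3 Ab3 D4 Db3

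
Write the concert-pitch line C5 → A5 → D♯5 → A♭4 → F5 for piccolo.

Written C4 sounds as C5 on the piccolo, so concert pitches are written a perfect octave down.
C5 -> C4
A5 -> A4
D#5 -> D#4
Ab4 -> Ab3
F5 -> F4

C4 A4 D#4 Ab3 F4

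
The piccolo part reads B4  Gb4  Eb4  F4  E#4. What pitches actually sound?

The piccolo sounds a perfect octave above written, so transpose each written note up a perfect octave.
B4 gives B5
Gb4 gives Gb5
Eb4 gives Eb5
F4 gives F5
E#4 gives E#5

B5 Gb5 Eb5 F5 E#5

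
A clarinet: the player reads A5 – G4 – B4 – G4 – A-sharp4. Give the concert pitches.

F#5 E4 G#4 E4 F##4

Written C4 on the A clarinet sounds as A3, a minor third lower; apply that shift to every note.
A5 to F#5
G4 to E4
B4 to G#4
G4 to E4
A#4 to F##4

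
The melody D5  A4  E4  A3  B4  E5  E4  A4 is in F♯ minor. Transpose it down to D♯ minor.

B4 F#4 C#4 F#3 G#4 C#5 C#4 F#4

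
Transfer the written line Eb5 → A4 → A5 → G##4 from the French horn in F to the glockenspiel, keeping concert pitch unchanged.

First find concert pitch: the French horn in F sounds a perfect fifth below written, so Eb5 A4 A5 G##4 sounds Ab4 D4 D5 C##4.
Then write for glockenspiel: it sounds a perfect fifteenth above written, so the part must be a perfect fifteenth below concert.
Ab4 → Ab2
D4 → D2
D5 → D3
C##4 → C##2

Ab2 D2 D3 C##2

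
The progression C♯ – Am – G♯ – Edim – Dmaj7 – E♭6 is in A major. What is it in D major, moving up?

F# Dm C# Adim Gmaj7 Ab6

A major up to D major is a perfect fourth; each chord root moves by that interval while the quality stays the same.
C♯: root C♯ up a perfect fourth → F#, giving F#.
Am: root A up a perfect fourth → D, giving Dm.
G♯: root G♯ up a perfect fourth → C#, giving C#.
Edim: root E up a perfect fourth → A, giving Adim.
Dmaj7: root D up a perfect fourth → G, giving Gmaj7.
E♭6: root E♭ up a perfect fourth → Ab, giving Ab6.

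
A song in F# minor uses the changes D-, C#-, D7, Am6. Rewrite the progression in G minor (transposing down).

Eb- D- Eb7 Bbm6

F# minor down to G minor is a major seventh; each chord root moves by that interval while the quality stays the same.
D-: root D down a major seventh → Eb, giving Eb-.
C#-: root C# down a major seventh → D, giving D-.
D7: root D down a major seventh → Eb, giving Eb7.
Am6: root A down a major seventh → Bb, giving Bbm6.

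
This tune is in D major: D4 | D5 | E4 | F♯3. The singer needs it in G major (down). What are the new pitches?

G3 G4 A3 B2

From D down to G is a perfect fifth; apply that to each pitch.
D4 becomes G3
D5 becomes G4
E4 becomes A3
F#3 becomes B2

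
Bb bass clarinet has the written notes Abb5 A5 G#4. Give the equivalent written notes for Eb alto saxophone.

Ebb5 E5 D#4

First find concert pitch: the Bb bass clarinet sounds a major ninth below written, so Abb5 A5 G#4 sounds Gbb4 G4 F#3.
Then write for Eb alto saxophone: it sounds a major sixth below written, so the part must be a major sixth above concert.
Gbb4 → Ebb5
G4 → E5
F#3 → D#4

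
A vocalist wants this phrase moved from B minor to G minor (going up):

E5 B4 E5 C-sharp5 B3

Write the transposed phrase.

C6 G5 C6 A5 G4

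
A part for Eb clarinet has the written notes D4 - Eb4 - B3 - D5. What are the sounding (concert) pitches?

F4 Gb4 D4 F5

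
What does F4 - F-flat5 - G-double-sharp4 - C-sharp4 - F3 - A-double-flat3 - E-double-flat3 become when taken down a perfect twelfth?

Bb2 Bbb3 C##3 F#2 Bb1 Dbb2 Abb1

F4 -> Bb2
Fb5 -> Bbb3
G##4 -> C##3
C#4 -> F#2
F3 -> Bb1
Abb3 -> Dbb2
Ebb3 -> Abb1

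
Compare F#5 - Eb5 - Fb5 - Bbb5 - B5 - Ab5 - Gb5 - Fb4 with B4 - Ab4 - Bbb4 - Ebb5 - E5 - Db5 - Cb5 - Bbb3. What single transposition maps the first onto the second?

down a perfect fifth

From F#5 to B4 is 5 letter names — a fifth of some quality.
B4 to F#5 is 7 semitones, which makes it a perfect fifth; the second version is lower, so the direction is down.
Checking another pair — Fb4 → Bbb3 — gives the same interval.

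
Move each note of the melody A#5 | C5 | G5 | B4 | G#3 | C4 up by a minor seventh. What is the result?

G#6 Bb5 F6 A5 F#4 Bb4

A#5: a seventh up reaches G, and 10 semitones makes it G#6.
A minor seventh up from C5 gives Bb5.
G5 up a minor seventh is F6.
A minor seventh up from B4 gives A5.
G#3: a seventh up reaches F, and 10 semitones makes it F#4.
A minor seventh up from C4 gives Bb4.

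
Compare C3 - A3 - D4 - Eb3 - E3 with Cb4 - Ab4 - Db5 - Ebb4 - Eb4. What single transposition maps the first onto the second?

up a diminished octave

Take the first pair: C3 → Cb4. C to C spans 8 letter names, so the interval is some kind of octave.
C3 to Cb4 is 11 semitones, which makes it a diminished octave; the second version is higher, so the direction is up.
Checking another pair — E3 → Eb4 — gives the same interval.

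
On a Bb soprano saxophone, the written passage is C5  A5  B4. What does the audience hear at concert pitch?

Bb4 G5 A4

The Bb soprano saxophone sounds a major second below written, so transpose each written note down a major second.
C5 gives Bb4
A5 gives G5
B4 gives A4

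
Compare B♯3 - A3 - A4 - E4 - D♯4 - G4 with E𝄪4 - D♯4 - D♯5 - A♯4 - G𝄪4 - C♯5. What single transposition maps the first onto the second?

up an augmented fourth

From B#3 to E##4 is 4 letter names — a fourth of some quality.
B#3 to E##4 is 6 semitones, which makes it an augmented fourth; the second version is higher, so the direction is up.
Checking another pair — G4 → C#5 — gives the same interval.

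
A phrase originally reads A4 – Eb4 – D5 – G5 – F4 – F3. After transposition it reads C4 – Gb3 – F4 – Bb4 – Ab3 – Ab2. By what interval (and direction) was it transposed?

down a major sixth

Take the first pair: A4 → C4. A to C spans 6 letter names, so the interval is some kind of sixth.
C4 to A4 is 9 semitones, which makes it a major sixth; the second version is lower, so the direction is down.
Checking another pair — F3 → Ab2 — gives the same interval.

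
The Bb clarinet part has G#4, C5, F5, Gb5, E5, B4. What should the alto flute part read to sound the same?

B4 Eb5 Ab5 Bbb5 G5 D5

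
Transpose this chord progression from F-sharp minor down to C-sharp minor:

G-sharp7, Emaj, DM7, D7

F-sharp minor down to C-sharp minor is a perfect fourth; each chord root moves by that interval while the quality stays the same.
G-sharp7: root G-sharp down a perfect fourth → D#, giving D#7.
Emaj: root E down a perfect fourth → B, giving Bmaj.
DM7: root D down a perfect fourth → A, giving AM7.
D7: root D down a perfect fourth → A, giving A7.

D#7 Bmaj AM7 A7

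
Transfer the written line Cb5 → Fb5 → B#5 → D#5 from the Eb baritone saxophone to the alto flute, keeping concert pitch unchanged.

Abb3 Dbb4 G#4 B3

First find concert pitch: the Eb baritone saxophone sounds a major thirteenth below written, so Cb5 Fb5 B#5 D#5 sounds Ebb3 Abb3 D#4 F#3.
Then write for alto flute: it sounds a perfect fourth below written, so the part must be a perfect fourth above concert.
Ebb3 → Abb3
Abb3 → Dbb4
D#4 → G#4
F#3 → B3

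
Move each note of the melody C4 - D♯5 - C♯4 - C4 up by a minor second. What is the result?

C4 up a minor second is Db4.
D#5: a second up reaches E, and 1 semitone makes it E5.
C#4: a second up reaches D, and 1 semitone makes it D4.
C4: a second up reaches D, and 1 semitone makes it Db4.

Db4 E5 D4 Db4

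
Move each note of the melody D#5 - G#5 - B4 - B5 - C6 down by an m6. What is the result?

F##4 B#4 D#4 D#5 E5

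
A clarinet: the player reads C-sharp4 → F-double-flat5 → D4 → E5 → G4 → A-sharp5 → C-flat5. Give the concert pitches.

A#3 Dbb5 B3 C#5 E4 F##5 Ab4

The A clarinet sounds a minor third below written, so transpose each written note down a minor third.
C#4 gives A#3
Fbb5 gives Dbb5
D4 gives B3
E5 gives C#5
G4 gives E4
A#5 gives F##5
Cb5 gives Ab4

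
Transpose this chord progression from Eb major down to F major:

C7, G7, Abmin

Eb major down to F major is a minor seventh; each chord root moves by that interval while the quality stays the same.
C7: root C down a minor seventh → D, giving D7.
G7: root G down a minor seventh → A, giving A7.
Abmin: root Ab down a minor seventh → Bb, giving Bbmin.

D7 A7 Bbmin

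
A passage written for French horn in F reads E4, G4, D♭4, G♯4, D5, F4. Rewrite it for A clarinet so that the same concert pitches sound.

C4 Eb4 Bbb3 E4 Bb4 Db4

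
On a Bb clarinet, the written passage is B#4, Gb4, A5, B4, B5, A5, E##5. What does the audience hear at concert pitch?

A#4 Fb4 G5 A4 A5 G5 D##5

Written C4 on the Bb clarinet sounds as Bb3, a major second lower; apply that shift to every note.
B#4 gives A#4
Gb4 gives Fb4
A5 gives G5
B4 gives A4
B5 gives A5
A5 gives G5
E##5 gives D##5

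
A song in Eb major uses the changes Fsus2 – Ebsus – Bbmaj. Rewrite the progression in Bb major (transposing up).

Csus2 Bbsus Fmaj

Eb major up to Bb major is a perfect fifth; each chord root moves by that interval while the quality stays the same.
Fsus2: root F up a perfect fifth → C, giving Csus2.
Ebsus: root Eb up a perfect fifth → Bb, giving Bbsus.
Bbmaj: root Bb up a perfect fifth → F, giving Fmaj.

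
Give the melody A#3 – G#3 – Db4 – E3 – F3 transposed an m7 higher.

A#3 gives G#4
G#3 gives F#4
Db4 gives Cb5
E3 gives D4
F3 gives Eb4

G#4 F#4 Cb5 D4 Eb4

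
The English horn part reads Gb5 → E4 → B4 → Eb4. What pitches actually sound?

Cb5 A3 E4 Ab3

Written C4 on the English horn sounds as F3, a perfect fifth lower; apply that shift to every note.
Gb5 becomes Cb5
E4 becomes A3
B4 becomes E4
Eb4 becomes Ab3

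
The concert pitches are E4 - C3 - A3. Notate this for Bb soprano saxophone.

The Bb soprano saxophone sounds a major second below written, so the written part must be a major second above concert — transpose each note up.
E4 becomes F#4
C3 becomes D3
A3 becomes B3

F#4 D3 B3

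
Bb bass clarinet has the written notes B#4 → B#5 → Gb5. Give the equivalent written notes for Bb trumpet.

First find concert pitch: the Bb bass clarinet sounds a major ninth below written, so B#4 B#5 Gb5 sounds A#3 A#4 Fb4.
Then write for Bb trumpet: it sounds a major second below written, so the part must be a major second above concert.
A#3 → B#3
A#4 → B#4
Fb4 → Gb4

B#3 B#4 Gb4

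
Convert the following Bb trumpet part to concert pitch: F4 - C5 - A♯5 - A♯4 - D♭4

Eb4 Bb4 G#5 G#4 Cb4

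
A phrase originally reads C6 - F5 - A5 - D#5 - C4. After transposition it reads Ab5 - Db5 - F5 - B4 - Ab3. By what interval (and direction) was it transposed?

Take the first pair: C6 → Ab5. C to A spans 3 letter names, so the interval is some kind of third.
Ab5 to C6 is 4 semitones, which makes it a major third; the second version is lower, so the direction is down.
Checking another pair — C4 → Ab3 — gives the same interval.

down a major third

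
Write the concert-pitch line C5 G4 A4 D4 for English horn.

G5 D5 E5 A4

The English horn sounds a perfect fifth below written, so the written part must be a perfect fifth above concert — transpose each note up.
C5 gives G5
G4 gives D5
A4 gives E5
D4 gives A4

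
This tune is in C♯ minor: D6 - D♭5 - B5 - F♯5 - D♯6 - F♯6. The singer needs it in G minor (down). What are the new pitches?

Ab5 Abb4 F5 C5 A5 C6

From C♯ down to G is an augmented fourth; apply that to each pitch.
D6 to Ab5
Db5 to Abb4
B5 to F5
F#5 to C5
D#6 to A5
F#6 to C6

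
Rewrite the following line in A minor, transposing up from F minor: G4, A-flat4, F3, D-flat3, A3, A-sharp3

B4 C5 A3 F3 C#4 C##4

From F up to A is a major third; apply that to each pitch.
G4 → B4
Ab4 → C5
F3 → A3
Db3 → F3
A3 → C#4
A#3 → C##4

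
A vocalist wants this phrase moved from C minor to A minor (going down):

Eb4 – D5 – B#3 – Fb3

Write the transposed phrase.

C4 B4 G##3 Db3

From C down to A is a minor third; apply that to each pitch.
Eb4 becomes C4
D5 becomes B4
B#3 becomes G##3
Fb3 becomes Db3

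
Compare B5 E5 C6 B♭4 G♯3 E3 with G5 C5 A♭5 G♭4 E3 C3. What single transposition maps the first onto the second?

From B5 to G5 is 3 letter names — a third of some quality.
G5 to B5 is 4 semitones, which makes it a major third; the second version is lower, so the direction is down.
Checking another pair — E3 → C3 — gives the same interval.

down a major third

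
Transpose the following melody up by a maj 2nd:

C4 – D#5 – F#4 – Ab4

C4 up a major second is D4.
D#5 up a major second is E#5.
F#4 up a major second is G#4.
A major second up from Ab4 gives Bb4.

D4 E#5 G#4 Bb4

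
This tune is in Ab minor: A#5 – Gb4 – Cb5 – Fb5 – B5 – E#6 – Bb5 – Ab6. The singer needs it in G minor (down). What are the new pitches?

G##5 F4 Bb4 Eb5 A#5 D##6 A5 G6

Ab minor to G minor down is a minor second, so every note moves down by that interval.
A#5 gives G##5
Gb4 gives F4
Cb5 gives Bb4
Fb5 gives Eb5
B5 gives A#5
E#6 gives D##6
Bb5 gives A5
Ab6 gives G6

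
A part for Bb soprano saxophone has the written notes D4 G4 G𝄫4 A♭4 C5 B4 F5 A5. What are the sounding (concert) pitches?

C4 F4 Fbb4 Gb4 Bb4 A4 Eb5 G5

The Bb soprano saxophone sounds a major second below written, so transpose each written note down a major second.
D4 -> C4
G4 -> F4
Gbb4 -> Fbb4
Ab4 -> Gb4
C5 -> Bb4
B4 -> A4
F5 -> Eb5
A5 -> G5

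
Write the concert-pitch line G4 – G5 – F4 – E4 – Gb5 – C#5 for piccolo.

G3 G4 F3 E3 Gb4 C#4

The piccolo sounds a perfect octave above written, so the written part must be a perfect octave below concert — transpose each note down.
G4 becomes G3
G5 becomes G4
F4 becomes F3
E4 becomes E3
Gb5 becomes Gb4
C#5 becomes C#4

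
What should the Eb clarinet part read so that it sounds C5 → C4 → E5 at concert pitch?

A4 A3 C#5

Written C4 sounds as Eb4 on the Eb clarinet, so concert pitches are written a minor third down.
C5 gives A4
C4 gives A3
E5 gives C#5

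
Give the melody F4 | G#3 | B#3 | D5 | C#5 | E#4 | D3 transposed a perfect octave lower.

F4 down a perfect octave is F3.
G#3 down a perfect octave is G#2.
B#3 down a perfect octave is B#2.
D5: an octave down reaches D, and 12 semitones makes it D4.
C#5: an octave down reaches C, and 12 semitones makes it C#4.
E#4 down a perfect octave is E#3.
D3: an octave down reaches D, and 12 semitones makes it D2.

F3 G#2 B#2 D4 C#4 E#3 D2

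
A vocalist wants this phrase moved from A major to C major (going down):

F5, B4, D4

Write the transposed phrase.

Ab4 D4 F3

From A down to C is a major sixth; apply that to each pitch.
F5 becomes Ab4
B4 becomes D4
D4 becomes F3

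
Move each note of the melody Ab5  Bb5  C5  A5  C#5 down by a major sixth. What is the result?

Cb5 Db5 Eb4 C5 E4

A major sixth down from Ab5 gives Cb5.
Bb5: a sixth down reaches D, and 9 semitones makes it Db5.
C5: a sixth down reaches E, and 9 semitones makes it Eb4.
A major sixth down from A5 gives C5.
A major sixth down from C#5 gives E4.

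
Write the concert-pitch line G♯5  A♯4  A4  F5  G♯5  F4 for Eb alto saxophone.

Written C4 sounds as Eb3 on the Eb alto saxophone, so concert pitches are written a major sixth up.
G#5 -> E#6
A#4 -> F##5
A4 -> F#5
F5 -> D6
G#5 -> E#6
F4 -> D5

E#6 F##5 F#5 D6 E#6 D5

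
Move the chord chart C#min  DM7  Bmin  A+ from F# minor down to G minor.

F# minor down to G minor is a major seventh; each chord root moves by that interval while the quality stays the same.
C#min: root C# down a major seventh → D, giving Dmin.
DM7: root D down a major seventh → Eb, giving EbM7.
Bmin: root B down a major seventh → C, giving Cmin.
A+: root A down a major seventh → Bb, giving Bb+.

Dmin EbM7 Cmin Bb+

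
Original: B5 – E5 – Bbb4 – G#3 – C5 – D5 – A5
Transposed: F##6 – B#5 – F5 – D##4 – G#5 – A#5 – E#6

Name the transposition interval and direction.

up an augmented fifth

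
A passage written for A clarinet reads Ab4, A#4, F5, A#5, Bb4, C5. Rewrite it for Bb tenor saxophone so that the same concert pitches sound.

G5 G##5 E6 G##6 A5 B5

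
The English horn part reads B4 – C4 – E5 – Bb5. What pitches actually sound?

E4 F3 A4 Eb5

Written C4 on the English horn sounds as F3, a perfect fifth lower; apply that shift to every note.
B4 becomes E4
C4 becomes F3
E5 becomes A4
Bb5 becomes Eb5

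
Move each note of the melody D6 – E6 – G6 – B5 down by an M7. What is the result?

D6: a seventh down reaches E, and 11 semitones makes it Eb5.
A major seventh down from E6 gives F5.
G6: a seventh down reaches A, and 11 semitones makes it Ab5.
A major seventh down from B5 gives C5.

Eb5 F5 Ab5 C5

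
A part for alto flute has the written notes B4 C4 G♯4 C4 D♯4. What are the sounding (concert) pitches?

F#4 G3 D#4 G3 A#3

The alto flute sounds a perfect fourth below written, so transpose each written note down a perfect fourth.
B4 to F#4
C4 to G3
G#4 to D#4
C4 to G3
D#4 to A#3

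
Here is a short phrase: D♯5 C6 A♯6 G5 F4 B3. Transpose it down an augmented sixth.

D#5: a sixth down reaches F, and 10 semitones makes it F4.
An augmented sixth down from C6 gives Ebb5.
An augmented sixth down from A#6 gives C6.
An augmented sixth down from G5 gives Bbb4.
F4: a sixth down reaches A, and 10 semitones makes it Abb3.
B3: a sixth down reaches D, and 10 semitones makes it Db3.

F4 Ebb5 C6 Bbb4 Abb3 Db3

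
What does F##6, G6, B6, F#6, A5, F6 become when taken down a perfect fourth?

F##6 to C##6
G6 to D6
B6 to F#6
F#6 to C#6
A5 to E5
F6 to C6

C##6 D6 F#6 C#6 E5 C6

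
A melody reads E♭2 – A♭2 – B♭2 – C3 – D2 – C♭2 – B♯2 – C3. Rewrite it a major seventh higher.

D3 G3 A3 B3 C#3 Bb2 A##3 B3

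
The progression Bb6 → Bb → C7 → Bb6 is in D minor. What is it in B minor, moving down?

G6 G A7 G6

D minor down to B minor is a minor third; each chord root moves by that interval while the quality stays the same.
Bb6: root Bb down a minor third → G, giving G6.
Bb: root Bb down a minor third → G, giving G.
C7: root C down a minor third → A, giving A7.
Bb6: root Bb down a minor third → G, giving G6.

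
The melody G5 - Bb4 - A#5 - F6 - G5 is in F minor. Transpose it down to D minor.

E5 G4 F##5 D6 E5

F minor to D minor down is a minor third, so every note moves down by that interval.
G5 → E5
Bb4 → G4
A#5 → F##5
F6 → D6
G5 → E5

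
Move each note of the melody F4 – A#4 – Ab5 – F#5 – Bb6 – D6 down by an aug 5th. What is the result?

Bbb3 D4 Dbb5 Bb4 Ebb6 Gb5

An augmented fifth down from F4 gives Bbb3.
A#4: a fifth down reaches D, and 8 semitones makes it D4.
An augmented fifth down from Ab5 gives Dbb5.
F#5 down an augmented fifth is Bb4.
An augmented fifth down from Bb6 gives Ebb6.
An augmented fifth down from D6 gives Gb5.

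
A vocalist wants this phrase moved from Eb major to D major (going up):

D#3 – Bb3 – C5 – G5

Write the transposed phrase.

C##4 A4 B5 F#6

From Eb up to D is a major seventh; apply that to each pitch.
D#3 to C##4
Bb3 to A4
C5 to B5
G5 to F#6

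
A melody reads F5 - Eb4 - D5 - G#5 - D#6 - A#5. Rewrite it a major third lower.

Db5 Cb4 Bb4 E5 B5 F#5

A major third down from F5 gives Db5.
Eb4: a third down reaches C, and 4 semitones makes it Cb4.
A major third down from D5 gives Bb4.
G#5 down a major third is E5.
D#6 down a major third is B5.
A#5: a third down reaches F, and 4 semitones makes it F#5.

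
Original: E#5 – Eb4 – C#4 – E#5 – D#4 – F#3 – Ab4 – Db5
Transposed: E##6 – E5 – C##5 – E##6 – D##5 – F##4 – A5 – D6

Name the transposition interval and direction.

up an augmented octave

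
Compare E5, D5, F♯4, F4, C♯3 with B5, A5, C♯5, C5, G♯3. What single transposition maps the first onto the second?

up a perfect fifth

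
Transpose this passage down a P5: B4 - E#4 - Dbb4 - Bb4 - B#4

E4 A#3 Gbb3 Eb4 E#4

A perfect fifth down from B4 gives E4.
E#4 down a perfect fifth is A#3.
Dbb4 down a perfect fifth is Gbb3.
A perfect fifth down from Bb4 gives Eb4.
B#4 down a perfect fifth is E#4.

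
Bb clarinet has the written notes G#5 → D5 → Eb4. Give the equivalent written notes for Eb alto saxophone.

First find concert pitch: the Bb clarinet sounds a major second below written, so G#5 D5 Eb4 sounds F#5 C5 Db4.
Then write for Eb alto saxophone: it sounds a major sixth below written, so the part must be a major sixth above concert.
F#5 → D#6
C5 → A5
Db4 → Bb4

D#6 A5 Bb4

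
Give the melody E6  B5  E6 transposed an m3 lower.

C#6 G#5 C#6

E6 down a minor third is C#6.
A minor third down from B5 gives G#5.
A minor third down from E6 gives C#6.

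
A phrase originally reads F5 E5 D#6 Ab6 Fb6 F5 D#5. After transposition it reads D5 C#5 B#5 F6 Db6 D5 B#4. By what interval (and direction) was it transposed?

Take the first pair: F5 → D5. F to D spans 3 letter names, so the interval is some kind of third.
D5 to F5 is 3 semitones, which makes it a minor third; the second version is lower, so the direction is down.
Checking another pair — D#5 → B#4 — gives the same interval.

down a minor third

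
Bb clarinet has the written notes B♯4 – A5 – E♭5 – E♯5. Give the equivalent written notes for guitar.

A#5 G6 Db6 D#6

First find concert pitch: the Bb clarinet sounds a major second below written, so B♯4 A5 E♭5 E♯5 sounds A#4 G5 Db5 D#5.
Then write for guitar: it sounds a perfect octave below written, so the part must be a perfect octave above concert.
A#4 → A#5
G5 → G6
Db5 → Db6
D#5 → D#6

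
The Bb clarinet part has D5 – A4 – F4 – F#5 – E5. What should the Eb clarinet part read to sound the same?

A4 E4 C4 C#5 B4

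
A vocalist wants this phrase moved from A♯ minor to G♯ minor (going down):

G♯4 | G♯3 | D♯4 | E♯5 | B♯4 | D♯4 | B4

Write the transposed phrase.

F#4 F#3 C#4 D#5 A#4 C#4 A4

From A♯ down to G♯ is a major second; apply that to each pitch.
G#4 -> F#4
G#3 -> F#3
D#4 -> C#4
E#5 -> D#5
B#4 -> A#4
D#4 -> C#4
B4 -> A4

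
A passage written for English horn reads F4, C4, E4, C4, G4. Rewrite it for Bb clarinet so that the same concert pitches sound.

C4 G3 B3 G3 D4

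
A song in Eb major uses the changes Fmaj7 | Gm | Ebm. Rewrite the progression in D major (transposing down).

Emaj7 F#m Dm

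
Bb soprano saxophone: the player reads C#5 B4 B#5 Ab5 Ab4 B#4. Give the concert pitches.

B4 A4 A#5 Gb5 Gb4 A#4

Written C4 on the Bb soprano saxophone sounds as Bb3, a major second lower; apply that shift to every note.
C#5 -> B4
B4 -> A4
B#5 -> A#5
Ab5 -> Gb5
Ab4 -> Gb4
B#4 -> A#4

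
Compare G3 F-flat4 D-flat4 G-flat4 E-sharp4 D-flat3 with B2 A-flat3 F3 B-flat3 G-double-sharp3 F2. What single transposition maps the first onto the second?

From G3 to B2 is 6 letter names — a sixth of some quality.
B2 to G3 is 8 semitones, which makes it a minor sixth; the second version is lower, so the direction is down.
Checking another pair — Db3 → F2 — gives the same interval.

down a minor sixth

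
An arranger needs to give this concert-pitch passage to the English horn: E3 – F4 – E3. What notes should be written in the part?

B3 C5 B3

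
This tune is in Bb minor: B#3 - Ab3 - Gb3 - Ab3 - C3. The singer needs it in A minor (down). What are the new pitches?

Bb minor to A minor down is a minor second, so every note moves down by that interval.
B#3 gives A##3
Ab3 gives G3
Gb3 gives F3
Ab3 gives G3
C3 gives B2

A##3 G3 F3 G3 B2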